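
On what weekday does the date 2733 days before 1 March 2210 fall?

Monday

Mar 1, 2210 is a Thursday.
2733 mod 7 = 3, so 2733 days before a Thursday is Thursday − 3 = Monday.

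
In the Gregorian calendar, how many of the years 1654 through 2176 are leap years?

127

Multiples of 4 in [1654,2176]: 131.
Of those, multiples of 100: 5 (not leap unless ÷400).
Multiples of 400: 1.
Leap years = 131 − 5 + 1 = 127.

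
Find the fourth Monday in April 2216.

April 1, 2216 is a Monday.
The first Monday is therefore April 1 (same day).
The fourth Monday is 1 + 3×7 = April 22.

April 22, 2216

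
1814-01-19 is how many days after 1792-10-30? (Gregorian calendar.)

7750

Oct 30, 1792 → Oct 30, 1793: 365 days.
Oct 30, 1793 → Oct 30, 1794: 365 days.
Oct 30, 1794 → Oct 30, 1795: 365 days.
Oct 30, 1795 → Oct 30, 1796: 366 days (Feb 29, 1796 is in that span).
Oct 30, 1796 → Oct 30, 1797: 365 days.
Oct 30, 1797 → Oct 30, 1798: 365 days.
Oct 30, 1798 → Oct 30, 1799: 365 days.
Oct 30, 1799 → Oct 30, 1800: 365 days.
Oct 30, 1800 → Oct 30, 1801: 365 days.
Oct 30, 1801 → Oct 30, 1802: 365 days.
Oct 30, 1802 → Oct 30, 1803: 365 days.
Oct 30, 1803 → Oct 30, 1804: 366 days (Feb 29, 1804 is in that span).
Oct 30, 1804 → Oct 30, 1805: 365 days.
Oct 30, 1805 → Oct 30, 1806: 365 days.
Oct 30, 1806 → Oct 30, 1807: 365 days.
Oct 30, 1807 → Oct 30, 1808: 366 days (Feb 29, 1808 is in that span).
Oct 30, 1808 → Oct 30, 1809: 365 days.
Oct 30, 1809 → Oct 30, 1810: 365 days.
Oct 30, 1810 → Oct 30, 1811: 365 days.
Oct 30, 1811 → Oct 30, 1812: 366 days (Feb 29, 1812 is in that span).
Oct 30, 1812 → Oct 30, 1813: 365 days.
Oct 30, 1813 → Nov 30, 1813: 31 days (October has 31).
Nov 30, 1813 → Dec 30, 1813: 30 days (November has 30).
Dec 30, 1813 → Jan 19, 1814: 20 days.
Total: 7750 days.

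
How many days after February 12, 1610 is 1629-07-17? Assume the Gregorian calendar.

Feb 12, 1610 → Feb 12, 1611: 365 days.
Feb 12, 1611 → Feb 12, 1612: 365 days.
Feb 12, 1612 → Feb 12, 1613: 366 days (Feb 29, 1612 is in that span).
Feb 12, 1613 → Feb 12, 1614: 365 days.
Feb 12, 1614 → Feb 12, 1615: 365 days.
Feb 12, 1615 → Feb 12, 1616: 365 days.
Feb 12, 1616 → Feb 12, 1617: 366 days (Feb 29, 1616 is in that span).
Feb 12, 1617 → Feb 12, 1618: 365 days.
Feb 12, 1618 → Feb 12, 1619: 365 days.
Feb 12, 1619 → Feb 12, 1620: 365 days.
Feb 12, 1620 → Feb 12, 1621: 366 days (Feb 29, 1620 is in that span).
Feb 12, 1621 → Feb 12, 1622: 365 days.
Feb 12, 1622 → Feb 12, 1623: 365 days.
Feb 12, 1623 → Feb 12, 1624: 365 days.
Feb 12, 1624 → Feb 12, 1625: 366 days (Feb 29, 1624 is in that span).
Feb 12, 1625 → Feb 12, 1626: 365 days.
Feb 12, 1626 → Feb 12, 1627: 365 days.
Feb 12, 1627 → Feb 12, 1628: 365 days.
Feb 12, 1628 → Feb 12, 1629: 366 days (Feb 29, 1628 is in that span).
Feb 12, 1629 → Mar 12, 1629: 28 days (February has 28).
Mar 12, 1629 → Apr 12, 1629: 31 days (March has 31).
Apr 12, 1629 → May 12, 1629: 30 days (April has 30).
May 12, 1629 → Jun 12, 1629: 31 days (May has 31).
Jun 12, 1629 → Jul 12, 1629: 30 days (June has 30).
Jul 12, 1629 → Jul 17, 1629: 5 days.
Total: 7095 days.

7095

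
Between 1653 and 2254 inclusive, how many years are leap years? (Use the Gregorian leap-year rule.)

Multiples of 4 in [1653,2254]: 150.
Of those, multiples of 100: 6 (not leap unless ÷400).
Multiples of 400: 1.
Leap years = 150 − 6 + 1 = 145.

145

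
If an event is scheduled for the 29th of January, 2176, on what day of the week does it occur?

Monday

January 1, 2176 is a Monday.
Jan 1, 2176 → Jan 29, 2176: 28 days.
Total: 28 days.
28 mod 7 = 0, so Monday + 0 = Monday.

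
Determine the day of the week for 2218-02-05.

Thursday

Doomsday rule: the anchor day for the 2200s is Friday. For year 18: 18÷12 = 1 r 6, and 6÷4 = 1, so 1+6+1 = 8.
Friday + 8 ≡ Saturday — that's 2218's doomsday.
In February the doomsday date is Feb 28 (2218 is not a leap year).
Feb 5 is 23 days before Feb 28; 23 mod 7 = 2, so Saturday − 2 = Thursday.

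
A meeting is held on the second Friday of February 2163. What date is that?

February 1, 2163 is a Tuesday.
The first Friday is therefore February 4 (3 days later).
The second Friday is 4 + 1×7 = February 11.

February 11, 2163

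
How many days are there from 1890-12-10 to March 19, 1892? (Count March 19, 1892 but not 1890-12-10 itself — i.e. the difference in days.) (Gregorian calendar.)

465

Dec 10, 1890 → Dec 10, 1891: 365 days.
Dec 10, 1891 → Jan 10, 1892: 31 days (December has 31).
Jan 10, 1892 → Feb 10, 1892: 31 days (January has 31).
Feb 10, 1892 → Mar 10, 1892: 29 days (February has 29).
Mar 10, 1892 → Mar 19, 1892: 9 days.
Total: 465 days.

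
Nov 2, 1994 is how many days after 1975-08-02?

7032

Aug 2, 1975 → Aug 2, 1976: 366 days (Feb 29, 1976 is in that span).
Aug 2, 1976 → Aug 2, 1977: 365 days.
Aug 2, 1977 → Aug 2, 1978: 365 days.
Aug 2, 1978 → Aug 2, 1979: 365 days.
Aug 2, 1979 → Aug 2, 1980: 366 days (Feb 29, 1980 is in that span).
Aug 2, 1980 → Aug 2, 1981: 365 days.
Aug 2, 1981 → Aug 2, 1982: 365 days.
Aug 2, 1982 → Aug 2, 1983: 365 days.
Aug 2, 1983 → Aug 2, 1984: 366 days (Feb 29, 1984 is in that span).
Aug 2, 1984 → Aug 2, 1985: 365 days.
Aug 2, 1985 → Aug 2, 1986: 365 days.
Aug 2, 1986 → Aug 2, 1987: 365 days.
Aug 2, 1987 → Aug 2, 1988: 366 days (Feb 29, 1988 is in that span).
Aug 2, 1988 → Aug 2, 1989: 365 days.
Aug 2, 1989 → Aug 2, 1990: 365 days.
Aug 2, 1990 → Aug 2, 1991: 365 days.
Aug 2, 1991 → Aug 2, 1992: 366 days (Feb 29, 1992 is in that span).
Aug 2, 1992 → Aug 2, 1993: 365 days.
Aug 2, 1993 → Aug 2, 1994: 365 days.
Aug 2, 1994 → Sep 2, 1994: 31 days (August has 31).
Sep 2, 1994 → Oct 2, 1994: 30 days (September has 30).
Oct 2, 1994 → Nov 2, 1994: 31 days.
Total: 7032 days.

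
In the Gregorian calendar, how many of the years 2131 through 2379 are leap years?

Multiples of 4 in [2131,2379]: 62.
Of those, multiples of 100: 2 (not leap unless ÷400).
Multiples of 400: 0.
Leap years = 62 − 2 + 0 = 60.

60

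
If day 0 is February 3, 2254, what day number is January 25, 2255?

356

Feb 3, 2254 → Mar 3, 2254: 28 days (February has 28).
Mar 3, 2254 → Apr 3, 2254: 31 days (March has 31).
Apr 3, 2254 → May 3, 2254: 30 days (April has 30).
May 3, 2254 → Jun 3, 2254: 31 days (May has 31).
Jun 3, 2254 → Jul 3, 2254: 30 days (June has 30).
Jul 3, 2254 → Aug 3, 2254: 31 days (July has 31).
Aug 3, 2254 → Sep 3, 2254: 31 days (August has 31).
Sep 3, 2254 → Oct 3, 2254: 30 days (September has 30).
Oct 3, 2254 → Nov 3, 2254: 31 days (October has 31).
Nov 3, 2254 → Dec 3, 2254: 30 days (November has 30).
Dec 3, 2254 → Jan 3, 2255: 31 days (December has 31).
Jan 3, 2255 → Jan 25, 2255: 22 days.
Total: 356 days.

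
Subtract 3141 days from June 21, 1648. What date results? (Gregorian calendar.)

−366 (one year; includes Feb 29, 1648) → Jun 21, 1647 (2775 left).
−365 (one year) → Jun 21, 1646 (2410 left).
−365 (one year) → Jun 21, 1645 (2045 left).
−365 (one year) → Jun 21, 1644 (1680 left).
−366 (one year; includes Feb 29, 1644) → Jun 21, 1643 (1314 left).
−365 (one year) → Jun 21, 1642 (949 left).
−365 (one year) → Jun 21, 1641 (584 left).
−365 (one year) → Jun 21, 1640 (219 left).
−21 → May 31, 1640 (end of May, 31 days; 198 left).
−31 → Apr 30, 1640 (end of Apr, 30 days; 167 left).
−30 → Mar 31, 1640 (end of Mar, 31 days; 137 left).
−31 → Feb 29, 1640 (end of Feb, 29 days; 106 left).
−29 → Jan 31, 1640 (end of Jan, 31 days; 77 left).
−31 → Dec 31, 1639 (end of Dec, 31 days; 46 left).
−31 → Nov 30, 1639 (end of Nov, 30 days; 15 left).
−15 → Nov 15, 1639.

November 15, 1639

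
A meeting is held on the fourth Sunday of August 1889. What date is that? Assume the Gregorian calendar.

August 25, 1889

August 1, 1889 is a Thursday.
The first Sunday is therefore August 4 (3 days later).
The fourth Sunday is 4 + 3×7 = August 25.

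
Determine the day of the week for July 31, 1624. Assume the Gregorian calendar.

Wednesday

Doomsday rule: the anchor day for the 1600s is Tuesday. For year 24: 24÷12 = 2 r 0, and 0÷4 = 0, so 2+0+0 = 2.
Tuesday + 2 ≡ Thursday — that's 1624's doomsday.
In July the doomsday date is Jul 11.
Jul 31 is 20 days after Jul 11; 20 mod 7 = 6, so Thursday + 6 = Wednesday.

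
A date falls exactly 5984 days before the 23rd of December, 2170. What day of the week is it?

Monday

Dec 23, 2170 is a Sunday.
5984 mod 7 = 6, so 5984 days before a Sunday is Sunday − 6 = Monday.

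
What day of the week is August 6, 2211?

Doomsday rule: the anchor day for the 2200s is Friday. For year 11: 11÷12 = 0 r 11, and 11÷4 = 2, so 0+11+2 = 13.
Friday + 13 ≡ Thursday — that's 2211's doomsday.
In August the doomsday date is Aug 8.
Aug 6 is 2 days before Aug 8; 2 mod 7 = 2, so Thursday − 2 = Tuesday.

Tuesday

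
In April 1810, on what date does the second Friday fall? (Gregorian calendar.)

April 1, 1810 is a Sunday.
The first Friday is therefore April 6 (5 days later).
The second Friday is 6 + 1×7 = April 13.

April 13, 1810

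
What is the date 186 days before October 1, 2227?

March 29, 2227

−1 → Sep 30, 2227 (end of Sep, 30 days; 185 left).
−30 → Aug 31, 2227 (end of Aug, 31 days; 155 left).
−31 → Jul 31, 2227 (end of Jul, 31 days; 124 left).
−31 → Jun 30, 2227 (end of Jun, 30 days; 93 left).
−30 → May 31, 2227 (end of May, 31 days; 63 left).
−31 → Apr 30, 2227 (end of Apr, 30 days; 32 left).
−30 → Mar 31, 2227 (end of Mar, 31 days; 2 left).
−2 → Mar 29, 2227.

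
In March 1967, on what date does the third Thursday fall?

March 16, 1967

March 1, 1967 is a Wednesday.
The first Thursday is therefore March 2 (1 days later).
The third Thursday is 2 + 2×7 = March 16.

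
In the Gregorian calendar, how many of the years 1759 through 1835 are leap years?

18

Multiples of 4 in [1759,1835]: 19.
Of those, multiples of 100: 1 (not leap unless ÷400).
Multiples of 400: 0.
Leap years = 19 − 1 + 0 = 18.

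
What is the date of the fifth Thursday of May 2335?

May 30, 2335

May 1, 2335 is a Wednesday.
The first Thursday is therefore May 2 (1 days later).
The fifth Thursday is 2 + 4×7 = May 30.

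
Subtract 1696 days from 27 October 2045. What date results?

March 6, 2041

−365 (one year) → Oct 27, 2044 (1331 left).
−366 (one year; includes Feb 29, 2044) → Oct 27, 2043 (965 left).
−365 (one year) → Oct 27, 2042 (600 left).
−365 (one year) → Oct 27, 2041 (235 left).
−27 → Sep 30, 2041 (end of Sep, 30 days; 208 left).
−30 → Aug 31, 2041 (end of Aug, 31 days; 178 left).
−31 → Jul 31, 2041 (end of Jul, 31 days; 147 left).
−31 → Jun 30, 2041 (end of Jun, 30 days; 116 left).
−30 → May 31, 2041 (end of May, 31 days; 86 left).
−31 → Apr 30, 2041 (end of Apr, 30 days; 55 left).
−30 → Mar 31, 2041 (end of Mar, 31 days; 25 left).
−25 → Mar 6, 2041.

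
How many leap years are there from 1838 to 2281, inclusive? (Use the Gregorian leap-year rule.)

Multiples of 4 in [1838,2281]: 111.
Of those, multiples of 100: 4 (not leap unless ÷400).
Multiples of 400: 1.
Leap years = 111 − 4 + 1 = 108.

108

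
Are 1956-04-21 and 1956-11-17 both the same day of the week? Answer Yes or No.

Yes

From Apr 21, 1956 to Nov 17, 1956 is 210 days.
210 mod 7 = 0, so they are the same weekday.
(Apr 21, 1956 is a Saturday; Nov 17, 1956 is a Saturday.)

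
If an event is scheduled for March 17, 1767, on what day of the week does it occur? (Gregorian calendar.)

Tuesday

Doomsday rule: the anchor day for the 1700s is Sunday. For year 67: 67÷12 = 5 r 7, and 7÷4 = 1, so 5+7+1 = 13.
Sunday + 13 ≡ Saturday — that's 1767's doomsday.
In March the doomsday date is Mar 14.
Mar 17 is 3 days after Mar 14; 3 mod 7 = 3, so Saturday + 3 = Tuesday.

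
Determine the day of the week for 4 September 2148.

January 1, 2148 is a Monday.
Jan 1, 2148 → Feb 1, 2148: 31 days (January has 31).
Feb 1, 2148 → Mar 1, 2148: 29 days (February has 29).
Mar 1, 2148 → Apr 1, 2148: 31 days (March has 31).
Apr 1, 2148 → May 1, 2148: 30 days (April has 30).
May 1, 2148 → Jun 1, 2148: 31 days (May has 31).
Jun 1, 2148 → Jul 1, 2148: 30 days (June has 30).
Jul 1, 2148 → Aug 1, 2148: 31 days (July has 31).
Aug 1, 2148 → Sep 1, 2148: 31 days (August has 31).
Sep 1, 2148 → Sep 4, 2148: 3 days.
Total: 247 days.
247 mod 7 = 2, so Monday + 2 = Wednesday.

Wednesday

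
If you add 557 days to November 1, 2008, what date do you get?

May 12, 2010

+365 (one year) → Nov 1, 2009 (192 left).
Nov has 30 days: +30 → Dec 1, 2009 (162 left).
Dec has 31 days: +31 → Jan 1, 2010 (131 left).
Jan has 31 days: +31 → Feb 1, 2010 (100 left).
Feb has 28 days: +28 → Mar 1, 2010 (72 left).
Mar has 31 days: +31 → Apr 1, 2010 (41 left).
Apr has 30 days: +30 → May 1, 2010 (11 left).
+11 → May 12, 2010.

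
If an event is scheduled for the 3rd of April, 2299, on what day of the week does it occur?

Doomsday rule: the anchor day for the 2200s is Friday. For year 99: 99÷12 = 8 r 3, and 3÷4 = 0, so 8+3+0 = 11.
Friday + 11 ≡ Tuesday — that's 2299's doomsday.
In April the doomsday date is Apr 4.
Apr 3 is 1 day before Apr 4; 1 mod 7 = 1, so Tuesday − 1 = Monday.

Monday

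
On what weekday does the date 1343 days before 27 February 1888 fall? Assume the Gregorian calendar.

Tuesday

First find the weekday of Feb 27, 1888. Doomsday rule: the anchor day for the 1800s is Friday. For year 88: 88÷12 = 7 r 4, and 4÷4 = 1, so 7+4+1 = 12.
Friday + 12 ≡ Wednesday — that's 1888's doomsday.
In February the doomsday date is Feb 29 (1888 is a leap year (divisible by 4)).
Feb 27 is 2 days before Feb 29; 2 mod 7 = 2, so Wednesday − 2 = Monday.
1343 mod 7 = 6, so 1343 days before a Monday is Monday − 6 = Tuesday.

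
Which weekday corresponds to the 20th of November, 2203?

Doomsday rule: the anchor day for the 2200s is Friday. For year 03: 3÷12 = 0 r 3, and 3÷4 = 0, so 0+3+0 = 3.
Friday + 3 ≡ Monday — that's 2203's doomsday.
In November the doomsday date is Nov 7.
Nov 20 is 13 days after Nov 7; 13 mod 7 = 6, so Monday + 6 = Sunday.

Sunday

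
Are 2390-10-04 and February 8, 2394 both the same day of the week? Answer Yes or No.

From Oct 4, 2390 to Feb 8, 2394 is 1223 days.
1223 mod 7 = 5, so they are different weekdays.
(Oct 4, 2390 is a Thursday; Feb 8, 2394 is a Tuesday.)

No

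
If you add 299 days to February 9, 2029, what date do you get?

December 5, 2029

Feb has 28 days: +20 → Mar 1, 2029 (279 left).
Mar has 31 days: +31 → Apr 1, 2029 (248 left).
Apr has 30 days: +30 → May 1, 2029 (218 left).
May has 31 days: +31 → Jun 1, 2029 (187 left).
Jun has 30 days: +30 → Jul 1, 2029 (157 left).
Jul has 31 days: +31 → Aug 1, 2029 (126 left).
Aug has 31 days: +31 → Sep 1, 2029 (95 left).
Sep has 30 days: +30 → Oct 1, 2029 (65 left).
Oct has 31 days: +31 → Nov 1, 2029 (34 left).
Nov has 30 days: +30 → Dec 1, 2029 (4 left).
+4 → Dec 5, 2029.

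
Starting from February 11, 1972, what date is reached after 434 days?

April 20, 1973

+366 (one year; includes Feb 29, 1972) → Feb 11, 1973 (68 left).
Feb has 28 days: +18 → Mar 1, 1973 (50 left).
Mar has 31 days: +31 → Apr 1, 1973 (19 left).
+19 → Apr 20, 1973.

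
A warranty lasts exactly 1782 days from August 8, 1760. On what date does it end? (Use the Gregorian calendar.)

June 25, 1765

+365 (one year) → Aug 8, 1761 (1417 left).
+365 (one year) → Aug 8, 1762 (1052 left).
+365 (one year) → Aug 8, 1763 (687 left).
+366 (one year; includes Feb 29, 1764) → Aug 8, 1764 (321 left).
Aug has 31 days: +24 → Sep 1, 1764 (297 left).
Sep has 30 days: +30 → Oct 1, 1764 (267 left).
Oct has 31 days: +31 → Nov 1, 1764 (236 left).
Nov has 30 days: +30 → Dec 1, 1764 (206 left).
Dec has 31 days: +31 → Jan 1, 1765 (175 left).
Jan has 31 days: +31 → Feb 1, 1765 (144 left).
Feb has 28 days: +28 → Mar 1, 1765 (116 left).
Mar has 31 days: +31 → Apr 1, 1765 (85 left).
Apr has 30 days: +30 → May 1, 1765 (55 left).
May has 31 days: +31 → Jun 1, 1765 (24 left).
+24 → Jun 25, 1765.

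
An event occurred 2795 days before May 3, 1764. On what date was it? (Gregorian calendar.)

September 7, 1756

−366 (one year; includes Feb 29, 1764) → May 3, 1763 (2429 left).
−365 (one year) → May 3, 1762 (2064 left).
−365 (one year) → May 3, 1761 (1699 left).
−365 (one year) → May 3, 1760 (1334 left).
−366 (one year; includes Feb 29, 1760) → May 3, 1759 (968 left).
−365 (one year) → May 3, 1758 (603 left).
−365 (one year) → May 3, 1757 (238 left).
−3 → Apr 30, 1757 (end of Apr, 30 days; 235 left).
−30 → Mar 31, 1757 (end of Mar, 31 days; 205 left).
−31 → Feb 28, 1757 (end of Feb, 28 days; 174 left).
−28 → Jan 31, 1757 (end of Jan, 31 days; 146 left).
−31 → Dec 31, 1756 (end of Dec, 31 days; 115 left).
−31 → Nov 30, 1756 (end of Nov, 30 days; 84 left).
−30 → Oct 31, 1756 (end of Oct, 31 days; 54 left).
−31 → Sep 30, 1756 (end of Sep, 30 days; 23 left).
−23 → Sep 7, 1756.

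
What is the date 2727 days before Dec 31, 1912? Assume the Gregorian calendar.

−366 (one year; includes Feb 29, 1912) → Dec 31, 1911 (2361 left).
−365 (one year) → Dec 31, 1910 (1996 left).
−365 (one year) → Dec 31, 1909 (1631 left).
−365 (one year) → Dec 31, 1908 (1266 left).
−366 (one year; includes Feb 29, 1908) → Dec 31, 1907 (900 left).
−365 (one year) → Dec 31, 1906 (535 left).
−365 (one year) → Dec 31, 1905 (170 left).
−31 → Nov 30, 1905 (end of Nov, 30 days; 139 left).
−30 → Oct 31, 1905 (end of Oct, 31 days; 109 left).
−31 → Sep 30, 1905 (end of Sep, 30 days; 78 left).
−30 → Aug 31, 1905 (end of Aug, 31 days; 48 left).
−31 → Jul 31, 1905 (end of Jul, 31 days; 17 left).
−17 → Jul 14, 1905.

July 14, 1905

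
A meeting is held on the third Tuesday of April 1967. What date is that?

April 1, 1967 is a Saturday.
The first Tuesday is therefore April 4 (3 days later).
The third Tuesday is 4 + 2×7 = April 18.

April 18, 1967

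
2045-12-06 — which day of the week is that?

Doomsday rule: the anchor day for the 2000s is Tuesday. For year 45: 45÷12 = 3 r 9, and 9÷4 = 2, so 3+9+2 = 14.
Tuesday + 14 ≡ Tuesday — that's 2045's doomsday.
In December the doomsday date is Dec 12.
Dec 6 is 6 days before Dec 12; 6 mod 7 = 6, so Tuesday − 6 = Wednesday.

Wednesday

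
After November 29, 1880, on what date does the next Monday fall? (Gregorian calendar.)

December 6, 1880

Nov 29, 1880 is a Monday.
From Monday to the next Monday is 7 days.
Nov 29, 1880 + 7 = Dec 6, 1880.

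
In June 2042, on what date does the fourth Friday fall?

June 1, 2042 is a Sunday.
The first Friday is therefore June 6 (5 days later).
The fourth Friday is 6 + 3×7 = June 27.

June 27, 2042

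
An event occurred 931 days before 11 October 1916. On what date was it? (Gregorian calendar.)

−366 (one year; includes Feb 29, 1916) → Oct 11, 1915 (565 left).
−365 (one year) → Oct 11, 1914 (200 left).
−11 → Sep 30, 1914 (end of Sep, 30 days; 189 left).
−30 → Aug 31, 1914 (end of Aug, 31 days; 159 left).
−31 → Jul 31, 1914 (end of Jul, 31 days; 128 left).
−31 → Jun 30, 1914 (end of Jun, 30 days; 97 left).
−30 → May 31, 1914 (end of May, 31 days; 67 left).
−31 → Apr 30, 1914 (end of Apr, 30 days; 36 left).
−30 → Mar 31, 1914 (end of Mar, 31 days; 6 left).
−6 → Mar 25, 1914.

March 25, 1914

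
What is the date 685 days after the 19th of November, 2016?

October 5, 2018

+365 (one year) → Nov 19, 2017 (320 left).
Nov has 30 days: +12 → Dec 1, 2017 (308 left).
Dec has 31 days: +31 → Jan 1, 2018 (277 left).
Jan has 31 days: +31 → Feb 1, 2018 (246 left).
Feb has 28 days: +28 → Mar 1, 2018 (218 left).
Mar has 31 days: +31 → Apr 1, 2018 (187 left).
Apr has 30 days: +30 → May 1, 2018 (157 left).
May has 31 days: +31 → Jun 1, 2018 (126 left).
Jun has 30 days: +30 → Jul 1, 2018 (96 left).
Jul has 31 days: +31 → Aug 1, 2018 (65 left).
Aug has 31 days: +31 → Sep 1, 2018 (34 left).
Sep has 30 days: +30 → Oct 1, 2018 (4 left).
+4 → Oct 5, 2018.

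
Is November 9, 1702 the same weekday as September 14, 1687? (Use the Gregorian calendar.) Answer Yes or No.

No

From Sep 14, 1687 to Nov 9, 1702 is 5534 days.
5534 mod 7 = 4, so they are different weekdays.
(Sep 14, 1687 is a Sunday; Nov 9, 1702 is a Thursday.)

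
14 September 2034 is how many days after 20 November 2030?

Nov 20, 2030 → Nov 20, 2031: 365 days.
Nov 20, 2031 → Nov 20, 2032: 366 days (Feb 29, 2032 is in that span).
Nov 20, 2032 → Nov 20, 2033: 365 days.
Nov 20, 2033 → Dec 20, 2033: 30 days (November has 30).
Dec 20, 2033 → Jan 20, 2034: 31 days (December has 31).
Jan 20, 2034 → Feb 20, 2034: 31 days (January has 31).
Feb 20, 2034 → Mar 20, 2034: 28 days (February has 28).
Mar 20, 2034 → Apr 20, 2034: 31 days (March has 31).
Apr 20, 2034 → May 20, 2034: 30 days (April has 30).
May 20, 2034 → Jun 20, 2034: 31 days (May has 31).
Jun 20, 2034 → Jul 20, 2034: 30 days (June has 30).
Jul 20, 2034 → Aug 20, 2034: 31 days (July has 31).
Aug 20, 2034 → Sep 14, 2034: 25 days.
Total: 1394 days.

1394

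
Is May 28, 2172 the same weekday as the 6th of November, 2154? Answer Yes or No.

No

From Nov 6, 2154 to May 28, 2172 is 6413 days.
6413 mod 7 = 1, so they are different weekdays.
(Nov 6, 2154 is a Wednesday; May 28, 2172 is a Thursday.)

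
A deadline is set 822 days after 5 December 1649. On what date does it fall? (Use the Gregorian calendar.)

+365 (one year) → Dec 5, 1650 (457 left).
+365 (one year) → Dec 5, 1651 (92 left).
Dec has 31 days: +27 → Jan 1, 1652 (65 left).
Jan has 31 days: +31 → Feb 1, 1652 (34 left).
Feb has 29 days: +29 → Mar 1, 1652 (5 left).
+5 → Mar 6, 1652.

March 6, 1652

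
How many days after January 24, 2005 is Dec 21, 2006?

Jan 24, 2005 → Jan 24, 2006: 365 days.
Jan 24, 2006 → Feb 24, 2006: 31 days (January has 31).
Feb 24, 2006 → Mar 24, 2006: 28 days (February has 28).
Mar 24, 2006 → Apr 24, 2006: 31 days (March has 31).
Apr 24, 2006 → May 24, 2006: 30 days (April has 30).
May 24, 2006 → Jun 24, 2006: 31 days (May has 31).
Jun 24, 2006 → Jul 24, 2006: 30 days (June has 30).
Jul 24, 2006 → Aug 24, 2006: 31 days (July has 31).
Aug 24, 2006 → Sep 24, 2006: 31 days (August has 31).
Sep 24, 2006 → Oct 24, 2006: 30 days (September has 30).
Oct 24, 2006 → Nov 24, 2006: 31 days (October has 31).
Nov 24, 2006 → Dec 21, 2006: 27 days.
Total: 696 days.

696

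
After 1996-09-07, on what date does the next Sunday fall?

September 8, 1996

Sep 7, 1996 is a Saturday.
From Saturday to the next Sunday is 1 day.
Sep 7, 1996 + 1 = Sep 8, 1996.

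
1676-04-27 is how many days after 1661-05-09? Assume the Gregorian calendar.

5467

May 9, 1661 → May 9, 1662: 365 days.
May 9, 1662 → May 9, 1663: 365 days.
May 9, 1663 → May 9, 1664: 366 days (Feb 29, 1664 is in that span).
May 9, 1664 → May 9, 1665: 365 days.
May 9, 1665 → May 9, 1666: 365 days.
May 9, 1666 → May 9, 1667: 365 days.
May 9, 1667 → May 9, 1668: 366 days (Feb 29, 1668 is in that span).
May 9, 1668 → May 9, 1669: 365 days.
May 9, 1669 → May 9, 1670: 365 days.
May 9, 1670 → May 9, 1671: 365 days.
May 9, 1671 → May 9, 1672: 366 days (Feb 29, 1672 is in that span).
May 9, 1672 → May 9, 1673: 365 days.
May 9, 1673 → May 9, 1674: 365 days.
May 9, 1674 → May 9, 1675: 365 days.
May 9, 1675 → Jun 9, 1675: 31 days (May has 31).
Jun 9, 1675 → Jul 9, 1675: 30 days (June has 30).
Jul 9, 1675 → Aug 9, 1675: 31 days (July has 31).
Aug 9, 1675 → Sep 9, 1675: 31 days (August has 31).
Sep 9, 1675 → Oct 9, 1675: 30 days (September has 30).
Oct 9, 1675 → Nov 9, 1675: 31 days (October has 31).
Nov 9, 1675 → Dec 9, 1675: 30 days (November has 30).
Dec 9, 1675 → Jan 9, 1676: 31 days (December has 31).
Jan 9, 1676 → Feb 9, 1676: 31 days (January has 31).
Feb 9, 1676 → Mar 9, 1676: 29 days (February has 29).
Mar 9, 1676 → Apr 9, 1676: 31 days (March has 31).
Apr 9, 1676 → Apr 27, 1676: 18 days.
Total: 5467 days.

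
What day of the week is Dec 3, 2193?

Doomsday rule: the anchor day for the 2100s is Sunday. For year 93: 93÷12 = 7 r 9, and 9÷4 = 2, so 7+9+2 = 18.
Sunday + 18 ≡ Thursday — that's 2193's doomsday.
In December the doomsday date is Dec 12.
Dec 3 is 9 days before Dec 12; 9 mod 7 = 2, so Thursday − 2 = Tuesday.

Tuesday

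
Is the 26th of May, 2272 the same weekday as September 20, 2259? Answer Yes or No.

No

From Sep 20, 2259 to May 26, 2272 is 4632 days.
4632 mod 7 = 5, so they are different weekdays.
(Sep 20, 2259 is a Tuesday; May 26, 2272 is a Sunday.)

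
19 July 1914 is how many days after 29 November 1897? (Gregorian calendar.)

Nov 29, 1897 → Nov 29, 1898: 365 days.
Nov 29, 1898 → Nov 29, 1899: 365 days.
Nov 29, 1899 → Nov 29, 1900: 365 days.
Nov 29, 1900 → Nov 29, 1901: 365 days.
Nov 29, 1901 → Nov 29, 1902: 365 days.
Nov 29, 1902 → Nov 29, 1903: 365 days.
Nov 29, 1903 → Nov 29, 1904: 366 days (Feb 29, 1904 is in that span).
Nov 29, 1904 → Nov 29, 1905: 365 days.
Nov 29, 1905 → Nov 29, 1906: 365 days.
Nov 29, 1906 → Nov 29, 1907: 365 days.
Nov 29, 1907 → Nov 29, 1908: 366 days (Feb 29, 1908 is in that span).
Nov 29, 1908 → Nov 29, 1909: 365 days.
Nov 29, 1909 → Nov 29, 1910: 365 days.
Nov 29, 1910 → Nov 29, 1911: 365 days.
Nov 29, 1911 → Nov 29, 1912: 366 days (Feb 29, 1912 is in that span).
Nov 29, 1912 → Nov 29, 1913: 365 days.
Nov 29, 1913 → Dec 29, 1913: 30 days (November has 30).
Dec 29, 1913 → Jan 29, 1914: 31 days (December has 31).
Jan 29, 1914 → Feb 28, 1914: 30 days (January has 31).
Feb 28, 1914 → Mar 28, 1914: 28 days (February has 28).
Mar 28, 1914 → Apr 28, 1914: 31 days (March has 31).
Apr 28, 1914 → May 28, 1914: 30 days (April has 30).
May 28, 1914 → Jun 28, 1914: 31 days (May has 31).
Jun 28, 1914 → Jul 19, 1914: 21 days.
Total: 6075 days.

6075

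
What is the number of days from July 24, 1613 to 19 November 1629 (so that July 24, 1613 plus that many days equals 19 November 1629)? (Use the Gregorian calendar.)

Jul 24, 1613 → Jul 24, 1614: 365 days.
Jul 24, 1614 → Jul 24, 1615: 365 days.
Jul 24, 1615 → Jul 24, 1616: 366 days (Feb 29, 1616 is in that span).
Jul 24, 1616 → Jul 24, 1617: 365 days.
Jul 24, 1617 → Jul 24, 1618: 365 days.
Jul 24, 1618 → Jul 24, 1619: 365 days.
Jul 24, 1619 → Jul 24, 1620: 366 days (Feb 29, 1620 is in that span).
Jul 24, 1620 → Jul 24, 1621: 365 days.
Jul 24, 1621 → Jul 24, 1622: 365 days.
Jul 24, 1622 → Jul 24, 1623: 365 days.
Jul 24, 1623 → Jul 24, 1624: 366 days (Feb 29, 1624 is in that span).
Jul 24, 1624 → Jul 24, 1625: 365 days.
Jul 24, 1625 → Jul 24, 1626: 365 days.
Jul 24, 1626 → Jul 24, 1627: 365 days.
Jul 24, 1627 → Jul 24, 1628: 366 days (Feb 29, 1628 is in that span).
Jul 24, 1628 → Jul 24, 1629: 365 days.
Jul 24, 1629 → Aug 24, 1629: 31 days (July has 31).
Aug 24, 1629 → Sep 24, 1629: 31 days (August has 31).
Sep 24, 1629 → Oct 24, 1629: 30 days (September has 30).
Oct 24, 1629 → Nov 19, 1629: 26 days.
Total: 5962 days.

5962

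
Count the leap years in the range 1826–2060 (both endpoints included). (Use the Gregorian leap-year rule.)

Multiples of 4 in [1826,2060]: 59.
Of those, multiples of 100: 2 (not leap unless ÷400).
Multiples of 400: 1.
Leap years = 59 − 2 + 1 = 58.

58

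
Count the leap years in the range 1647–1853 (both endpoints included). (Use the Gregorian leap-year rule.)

Multiples of 4 in [1647,1853]: 52.
Of those, multiples of 100: 2 (not leap unless ÷400).
Multiples of 400: 0.
Leap years = 52 − 2 + 0 = 50.

50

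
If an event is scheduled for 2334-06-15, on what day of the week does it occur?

Doomsday rule: the anchor day for the 2300s is Wednesday. For year 34: 34÷12 = 2 r 10, and 10÷4 = 2, so 2+10+2 = 14.
Wednesday + 14 ≡ Wednesday — that's 2334's doomsday.
In June the doomsday date is Jun 6.
Jun 15 is 9 days after Jun 6; 9 mod 7 = 2, so Wednesday + 2 = Friday.

Friday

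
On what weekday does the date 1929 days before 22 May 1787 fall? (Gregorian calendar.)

May 22, 1787 is a Tuesday.
1929 mod 7 = 4, so 1929 days before a Tuesday is Tuesday − 4 = Friday.

Friday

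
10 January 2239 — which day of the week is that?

Thursday

Doomsday rule: the anchor day for the 2200s is Friday. For year 39: 39÷12 = 3 r 3, and 3÷4 = 0, so 3+3+0 = 6.
Friday + 6 ≡ Thursday — that's 2239's doomsday.
In January the doomsday date is Jan 3 (2239 is not a leap year).
Jan 10 is 7 days after Jan 3; 7 mod 7 = 0, so Thursday + 0 = Thursday.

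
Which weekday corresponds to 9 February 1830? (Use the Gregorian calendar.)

Doomsday rule: the anchor day for the 1800s is Friday. For year 30: 30÷12 = 2 r 6, and 6÷4 = 1, so 2+6+1 = 9.
Friday + 9 ≡ Sunday — that's 1830's doomsday.
In February the doomsday date is Feb 28 (1830 is not a leap year).
Feb 9 is 19 days before Feb 28; 19 mod 7 = 5, so Sunday − 5 = Tuesday.

Tuesday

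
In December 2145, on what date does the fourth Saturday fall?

December 1, 2145 is a Wednesday.
The first Saturday is therefore December 4 (3 days later).
The fourth Saturday is 4 + 3×7 = December 25.

December 25, 2145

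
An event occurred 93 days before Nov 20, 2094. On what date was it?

August 19, 2094

−20 → Oct 31, 2094 (end of Oct, 31 days; 73 left).
−31 → Sep 30, 2094 (end of Sep, 30 days; 42 left).
−30 → Aug 31, 2094 (end of Aug, 31 days; 12 left).
−12 → Aug 19, 2094.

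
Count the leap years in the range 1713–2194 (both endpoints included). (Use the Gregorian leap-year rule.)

Multiples of 4 in [1713,2194]: 120.
Of those, multiples of 100: 4 (not leap unless ÷400).
Multiples of 400: 1.
Leap years = 120 − 4 + 1 = 117.

117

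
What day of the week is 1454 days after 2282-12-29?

Wednesday

Dec 29, 2282 is a Friday.
1454 mod 7 = 5, so 1454 days after a Friday is Friday + 5 = Wednesday.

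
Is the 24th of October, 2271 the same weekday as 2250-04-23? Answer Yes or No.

Yes

From Apr 23, 2250 to Oct 24, 2271 is 7854 days.
7854 mod 7 = 0, so they are the same weekday.
(Apr 23, 2250 is a Tuesday; Oct 24, 2271 is a Tuesday.)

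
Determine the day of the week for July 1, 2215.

Doomsday rule: the anchor day for the 2200s is Friday. For year 15: 15÷12 = 1 r 3, and 3÷4 = 0, so 1+3+0 = 4.
Friday + 4 ≡ Tuesday — that's 2215's doomsday.
In July the doomsday date is Jul 11.
Jul 1 is 10 days before Jul 11; 10 mod 7 = 3, so Tuesday − 3 = Saturday.

Saturday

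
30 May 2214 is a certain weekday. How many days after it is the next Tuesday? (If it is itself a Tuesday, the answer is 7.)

May 30, 2214 is a Monday.
From Monday to the next Tuesday is 1 day.

1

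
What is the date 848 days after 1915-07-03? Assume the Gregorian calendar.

+366 (one year; includes Feb 29, 1916) → Jul 3, 1916 (482 left).
+365 (one year) → Jul 3, 1917 (117 left).
Jul has 31 days: +29 → Aug 1, 1917 (88 left).
Aug has 31 days: +31 → Sep 1, 1917 (57 left).
Sep has 30 days: +30 → Oct 1, 1917 (27 left).
+27 → Oct 28, 1917.

October 28, 1917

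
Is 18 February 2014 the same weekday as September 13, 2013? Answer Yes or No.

From Sep 13, 2013 to Feb 18, 2014 is 158 days.
158 mod 7 = 4, so they are different weekdays.
(Sep 13, 2013 is a Friday; Feb 18, 2014 is a Tuesday.)

No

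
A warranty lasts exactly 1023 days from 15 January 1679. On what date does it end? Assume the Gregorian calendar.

+365 (one year) → Jan 15, 1680 (658 left).
+366 (one year; includes Feb 29, 1680) → Jan 15, 1681 (292 left).
Jan has 31 days: +17 → Feb 1, 1681 (275 left).
Feb has 28 days: +28 → Mar 1, 1681 (247 left).
Mar has 31 days: +31 → Apr 1, 1681 (216 left).
Apr has 30 days: +30 → May 1, 1681 (186 left).
May has 31 days: +31 → Jun 1, 1681 (155 left).
Jun has 30 days: +30 → Jul 1, 1681 (125 left).
Jul has 31 days: +31 → Aug 1, 1681 (94 left).
Aug has 31 days: +31 → Sep 1, 1681 (63 left).
Sep has 30 days: +30 → Oct 1, 1681 (33 left).
Oct has 31 days: +31 → Nov 1, 1681 (2 left).
+2 → Nov 3, 1681.

November 3, 1681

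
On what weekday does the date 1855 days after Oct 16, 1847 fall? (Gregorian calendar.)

First find the weekday of Oct 16, 1847. Doomsday rule: the anchor day for the 1800s is Friday. For year 47: 47÷12 = 3 r 11, and 11÷4 = 2, so 3+11+2 = 16.
Friday + 16 ≡ Sunday — that's 1847's doomsday.
In October the doomsday date is Oct 10.
Oct 16 is 6 days after Oct 10; 6 mod 7 = 6, so Sunday + 6 = Saturday.
1855 mod 7 = 0, so 1855 days after a Saturday is Saturday + 0 = Saturday.

Saturday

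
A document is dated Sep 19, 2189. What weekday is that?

Saturday

Doomsday rule: the anchor day for the 2100s is Sunday. For year 89: 89÷12 = 7 r 5, and 5÷4 = 1, so 7+5+1 = 13.
Sunday + 13 ≡ Saturday — that's 2189's doomsday.
In September the doomsday date is Sep 5.
Sep 19 is 14 days after Sep 5; 14 mod 7 = 0, so Saturday + 0 = Saturday.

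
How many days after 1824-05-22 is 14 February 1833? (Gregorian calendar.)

May 22, 1824 → May 22, 1825: 365 days.
May 22, 1825 → May 22, 1826: 365 days.
May 22, 1826 → May 22, 1827: 365 days.
May 22, 1827 → May 22, 1828: 366 days (Feb 29, 1828 is in that span).
May 22, 1828 → May 22, 1829: 365 days.
May 22, 1829 → May 22, 1830: 365 days.
May 22, 1830 → May 22, 1831: 365 days.
May 22, 1831 → May 22, 1832: 366 days (Feb 29, 1832 is in that span).
May 22, 1832 → Jun 22, 1832: 31 days (May has 31).
Jun 22, 1832 → Jul 22, 1832: 30 days (June has 30).
Jul 22, 1832 → Aug 22, 1832: 31 days (July has 31).
Aug 22, 1832 → Sep 22, 1832: 31 days (August has 31).
Sep 22, 1832 → Oct 22, 1832: 30 days (September has 30).
Oct 22, 1832 → Nov 22, 1832: 31 days (October has 31).
Nov 22, 1832 → Dec 22, 1832: 30 days (November has 30).
Dec 22, 1832 → Jan 22, 1833: 31 days (December has 31).
Jan 22, 1833 → Feb 14, 1833: 23 days.
Total: 3190 days.

3190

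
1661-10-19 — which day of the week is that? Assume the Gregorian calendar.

Wednesday

Doomsday rule: the anchor day for the 1600s is Tuesday. For year 61: 61÷12 = 5 r 1, and 1÷4 = 0, so 5+1+0 = 6.
Tuesday + 6 ≡ Monday — that's 1661's doomsday.
In October the doomsday date is Oct 10.
Oct 19 is 9 days after Oct 10; 9 mod 7 = 2, so Monday + 2 = Wednesday.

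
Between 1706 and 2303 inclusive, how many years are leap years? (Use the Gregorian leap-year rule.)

Multiples of 4 in [1706,2303]: 149.
Of those, multiples of 100: 6 (not leap unless ÷400).
Multiples of 400: 1.
Leap years = 149 − 6 + 1 = 144.

144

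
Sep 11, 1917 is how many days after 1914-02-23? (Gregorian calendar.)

1296

Feb 23, 1914 → Feb 23, 1915: 365 days.
Feb 23, 1915 → Feb 23, 1916: 365 days.
Feb 23, 1916 → Feb 23, 1917: 366 days (Feb 29, 1916 is in that span).
Feb 23, 1917 → Mar 23, 1917: 28 days (February has 28).
Mar 23, 1917 → Apr 23, 1917: 31 days (March has 31).
Apr 23, 1917 → May 23, 1917: 30 days (April has 30).
May 23, 1917 → Jun 23, 1917: 31 days (May has 31).
Jun 23, 1917 → Jul 23, 1917: 30 days (June has 30).
Jul 23, 1917 → Aug 23, 1917: 31 days (July has 31).
Aug 23, 1917 → Sep 11, 1917: 19 days.
Total: 1296 days.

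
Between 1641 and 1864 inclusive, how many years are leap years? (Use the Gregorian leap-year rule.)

Multiples of 4 in [1641,1864]: 56.
Of those, multiples of 100: 2 (not leap unless ÷400).
Multiples of 400: 0.
Leap years = 56 − 2 + 0 = 54.

54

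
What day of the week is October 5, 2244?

Doomsday rule: the anchor day for the 2200s is Friday. For year 44: 44÷12 = 3 r 8, and 8÷4 = 2, so 3+8+2 = 13.
Friday + 13 ≡ Thursday — that's 2244's doomsday.
In October the doomsday date is Oct 10.
Oct 5 is 5 days before Oct 10; 5 mod 7 = 5, so Thursday − 5 = Saturday.

Saturday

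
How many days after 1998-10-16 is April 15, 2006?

2738

Oct 16, 1998 → Oct 16, 1999: 365 days.
Oct 16, 1999 → Oct 16, 2000: 366 days (Feb 29, 2000 is in that span).
Oct 16, 2000 → Oct 16, 2001: 365 days.
Oct 16, 2001 → Oct 16, 2002: 365 days.
Oct 16, 2002 → Oct 16, 2003: 365 days.
Oct 16, 2003 → Oct 16, 2004: 366 days (Feb 29, 2004 is in that span).
Oct 16, 2004 → Oct 16, 2005: 365 days.
Oct 16, 2005 → Nov 16, 2005: 31 days (October has 31).
Nov 16, 2005 → Dec 16, 2005: 30 days (November has 30).
Dec 16, 2005 → Jan 16, 2006: 31 days (December has 31).
Jan 16, 2006 → Feb 16, 2006: 31 days (January has 31).
Feb 16, 2006 → Mar 16, 2006: 28 days (February has 28).
Mar 16, 2006 → Apr 15, 2006: 30 days.
Total: 2738 days.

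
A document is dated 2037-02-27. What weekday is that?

Doomsday rule: the anchor day for the 2000s is Tuesday. For year 37: 37÷12 = 3 r 1, and 1÷4 = 0, so 3+1+0 = 4.
Tuesday + 4 ≡ Saturday — that's 2037's doomsday.
In February the doomsday date is Feb 28 (2037 is not a leap year).
Feb 27 is 1 day before Feb 28; 1 mod 7 = 1, so Saturday − 1 = Friday.

Friday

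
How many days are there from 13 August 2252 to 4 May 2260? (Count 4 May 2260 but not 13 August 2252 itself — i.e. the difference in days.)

2821

Aug 13, 2252 → Aug 13, 2253: 365 days.
Aug 13, 2253 → Aug 13, 2254: 365 days.
Aug 13, 2254 → Aug 13, 2255: 365 days.
Aug 13, 2255 → Aug 13, 2256: 366 days (Feb 29, 2256 is in that span).
Aug 13, 2256 → Aug 13, 2257: 365 days.
Aug 13, 2257 → Aug 13, 2258: 365 days.
Aug 13, 2258 → Aug 13, 2259: 365 days.
Aug 13, 2259 → Sep 13, 2259: 31 days (August has 31).
Sep 13, 2259 → Oct 13, 2259: 30 days (September has 30).
Oct 13, 2259 → Nov 13, 2259: 31 days (October has 31).
Nov 13, 2259 → Dec 13, 2259: 30 days (November has 30).
Dec 13, 2259 → Jan 13, 2260: 31 days (December has 31).
Jan 13, 2260 → Feb 13, 2260: 31 days (January has 31).
Feb 13, 2260 → Mar 13, 2260: 29 days (February has 29).
Mar 13, 2260 → Apr 13, 2260: 31 days (March has 31).
Apr 13, 2260 → May 4, 2260: 21 days.
Total: 2821 days.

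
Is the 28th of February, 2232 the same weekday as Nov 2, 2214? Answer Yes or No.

From Nov 2, 2214 to Feb 28, 2232 is 6327 days.
6327 mod 7 = 6, so they are different weekdays.
(Nov 2, 2214 is a Wednesday; Feb 28, 2232 is a Tuesday.)

No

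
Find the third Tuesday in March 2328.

March 1, 2328 is a Thursday.
The first Tuesday is therefore March 6 (5 days later).
The third Tuesday is 6 + 2×7 = March 20.

March 20, 2328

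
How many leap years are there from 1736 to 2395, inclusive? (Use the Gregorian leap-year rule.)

160

Multiples of 4 in [1736,2395]: 165.
Of those, multiples of 100: 6 (not leap unless ÷400).
Multiples of 400: 1.
Leap years = 165 − 6 + 1 = 160.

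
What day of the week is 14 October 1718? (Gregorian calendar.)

Friday

Doomsday rule: the anchor day for the 1700s is Sunday. For year 18: 18÷12 = 1 r 6, and 6÷4 = 1, so 1+6+1 = 8.
Sunday + 8 ≡ Monday — that's 1718's doomsday.
In October the doomsday date is Oct 10.
Oct 14 is 4 days after Oct 10; 4 mod 7 = 4, so Monday + 4 = Friday.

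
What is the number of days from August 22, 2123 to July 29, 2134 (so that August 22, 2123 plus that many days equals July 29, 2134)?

Aug 22, 2123 → Aug 22, 2124: 366 days (Feb 29, 2124 is in that span).
Aug 22, 2124 → Aug 22, 2125: 365 days.
Aug 22, 2125 → Aug 22, 2126: 365 days.
Aug 22, 2126 → Aug 22, 2127: 365 days.
Aug 22, 2127 → Aug 22, 2128: 366 days (Feb 29, 2128 is in that span).
Aug 22, 2128 → Aug 22, 2129: 365 days.
Aug 22, 2129 → Aug 22, 2130: 365 days.
Aug 22, 2130 → Aug 22, 2131: 365 days.
Aug 22, 2131 → Aug 22, 2132: 366 days (Feb 29, 2132 is in that span).
Aug 22, 2132 → Aug 22, 2133: 365 days.
Aug 22, 2133 → Sep 22, 2133: 31 days (August has 31).
Sep 22, 2133 → Oct 22, 2133: 30 days (September has 30).
Oct 22, 2133 → Nov 22, 2133: 31 days (October has 31).
Nov 22, 2133 → Dec 22, 2133: 30 days (November has 30).
Dec 22, 2133 → Jan 22, 2134: 31 days (December has 31).
Jan 22, 2134 → Feb 22, 2134: 31 days (January has 31).
Feb 22, 2134 → Mar 22, 2134: 28 days (February has 28).
Mar 22, 2134 → Apr 22, 2134: 31 days (March has 31).
Apr 22, 2134 → May 22, 2134: 30 days (April has 30).
May 22, 2134 → Jun 22, 2134: 31 days (May has 31).
Jun 22, 2134 → Jul 22, 2134: 30 days (June has 30).
Jul 22, 2134 → Jul 29, 2134: 7 days.
Total: 3994 days.

3994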